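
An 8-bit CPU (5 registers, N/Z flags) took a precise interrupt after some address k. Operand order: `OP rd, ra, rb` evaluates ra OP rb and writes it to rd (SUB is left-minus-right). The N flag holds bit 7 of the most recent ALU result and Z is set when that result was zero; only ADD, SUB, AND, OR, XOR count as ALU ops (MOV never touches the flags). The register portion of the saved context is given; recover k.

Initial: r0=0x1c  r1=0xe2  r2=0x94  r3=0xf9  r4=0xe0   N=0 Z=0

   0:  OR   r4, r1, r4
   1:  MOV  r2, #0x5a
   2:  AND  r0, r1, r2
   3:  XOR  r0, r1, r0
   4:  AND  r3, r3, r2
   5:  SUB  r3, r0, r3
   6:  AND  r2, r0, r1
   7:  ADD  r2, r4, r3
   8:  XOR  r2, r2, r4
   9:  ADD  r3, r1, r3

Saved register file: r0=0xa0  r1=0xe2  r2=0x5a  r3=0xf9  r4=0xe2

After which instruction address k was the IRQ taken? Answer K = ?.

after  0: r0=0x1c r1=0xe2 r2=0x94 r3=0xf9 r4=0xe2  N=1 Z=0
after  1: r0=0x1c r1=0xe2 r2=0x5a r3=0xf9 r4=0xe2  N=1 Z=0
after  2: r0=0x42 r1=0xe2 r2=0x5a r3=0xf9 r4=0xe2  N=0 Z=0
after  3: r0=0xa0 r1=0xe2 r2=0x5a r3=0xf9 r4=0xe2  N=1 Z=0
-- IRQ taken; context saved, return-PC = 4 --

K = 3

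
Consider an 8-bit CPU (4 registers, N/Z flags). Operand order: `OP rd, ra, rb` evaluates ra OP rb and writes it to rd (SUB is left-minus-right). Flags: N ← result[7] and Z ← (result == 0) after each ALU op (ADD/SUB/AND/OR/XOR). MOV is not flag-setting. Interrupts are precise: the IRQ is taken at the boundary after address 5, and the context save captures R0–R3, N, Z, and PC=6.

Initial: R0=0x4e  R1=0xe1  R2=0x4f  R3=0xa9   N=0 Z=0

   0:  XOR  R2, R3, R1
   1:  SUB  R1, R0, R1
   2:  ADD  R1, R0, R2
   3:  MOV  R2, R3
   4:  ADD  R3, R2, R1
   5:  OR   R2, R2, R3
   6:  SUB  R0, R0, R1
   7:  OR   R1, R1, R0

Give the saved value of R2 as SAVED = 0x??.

after  0: R0=0x4e R1=0xe1 R2=0x48 R3=0xa9  N=0 Z=0
after  1: R0=0x4e R1=0x6d R2=0x48 R3=0xa9  N=0 Z=0
after  2: R0=0x4e R1=0x96 R2=0x48 R3=0xa9  N=1 Z=0
after  3: R0=0x4e R1=0x96 R2=0xa9 R3=0xa9  N=1 Z=0
after  4: R0=0x4e R1=0x96 R2=0xa9 R3=0x3f  N=0 Z=0
after  5: R0=0x4e R1=0x96 R2=0xbf R3=0x3f  N=1 Z=0
-- IRQ taken; context saved, return-PC = 6 --

SAVED = 0xbf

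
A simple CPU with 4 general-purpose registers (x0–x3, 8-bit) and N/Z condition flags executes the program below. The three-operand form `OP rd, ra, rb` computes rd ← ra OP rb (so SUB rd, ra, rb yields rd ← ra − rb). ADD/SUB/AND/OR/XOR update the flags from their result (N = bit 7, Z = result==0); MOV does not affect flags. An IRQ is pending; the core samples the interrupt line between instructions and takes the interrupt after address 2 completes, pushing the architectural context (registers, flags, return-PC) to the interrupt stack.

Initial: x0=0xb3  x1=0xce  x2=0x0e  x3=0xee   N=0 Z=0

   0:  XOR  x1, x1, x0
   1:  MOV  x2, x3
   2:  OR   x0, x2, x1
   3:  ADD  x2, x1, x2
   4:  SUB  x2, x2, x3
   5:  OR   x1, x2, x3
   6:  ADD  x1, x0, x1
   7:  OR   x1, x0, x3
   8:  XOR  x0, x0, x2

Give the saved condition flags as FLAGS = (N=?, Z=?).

after  0: x0=0xb3 x1=0x7d x2=0x0e x3=0xee  N=0 Z=0
after  1: x0=0xb3 x1=0x7d x2=0xee x3=0xee  N=0 Z=0
after  2: x0=0xff x1=0x7d x2=0xee x3=0xee  N=1 Z=0
-- IRQ taken; context saved, return-PC = 3 --

FLAGS = (N=1, Z=0)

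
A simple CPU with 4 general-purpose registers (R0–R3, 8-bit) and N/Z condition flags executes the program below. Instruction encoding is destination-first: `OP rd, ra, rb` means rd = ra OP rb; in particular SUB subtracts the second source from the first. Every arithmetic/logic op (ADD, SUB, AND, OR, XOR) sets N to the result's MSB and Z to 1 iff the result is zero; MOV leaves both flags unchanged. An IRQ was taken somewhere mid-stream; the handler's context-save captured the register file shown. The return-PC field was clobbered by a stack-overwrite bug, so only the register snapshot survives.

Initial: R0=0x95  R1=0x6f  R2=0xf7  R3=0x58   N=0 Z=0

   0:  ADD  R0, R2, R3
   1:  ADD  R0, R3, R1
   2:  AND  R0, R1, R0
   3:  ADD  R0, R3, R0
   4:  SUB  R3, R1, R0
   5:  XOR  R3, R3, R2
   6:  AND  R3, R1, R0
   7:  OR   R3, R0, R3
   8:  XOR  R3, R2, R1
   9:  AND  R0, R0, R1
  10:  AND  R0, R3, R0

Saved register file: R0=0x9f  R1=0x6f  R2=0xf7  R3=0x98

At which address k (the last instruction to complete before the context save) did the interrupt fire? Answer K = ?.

K = 8

after  0: R0=0x4f R1=0x6f R2=0xf7 R3=0x58  N=0 Z=0
after  1: R0=0xc7 R1=0x6f R2=0xf7 R3=0x58  N=1 Z=0
after  2: R0=0x47 R1=0x6f R2=0xf7 R3=0x58  N=0 Z=0
after  3: R0=0x9f R1=0x6f R2=0xf7 R3=0x58  N=1 Z=0
after  4: R0=0x9f R1=0x6f R2=0xf7 R3=0xd0  N=1 Z=0
after  5: R0=0x9f R1=0x6f R2=0xf7 R3=0x27  N=0 Z=0
after  6: R0=0x9f R1=0x6f R2=0xf7 R3=0x0f  N=0 Z=0
after  7: R0=0x9f R1=0x6f R2=0xf7 R3=0x9f  N=1 Z=0
after  8: R0=0x9f R1=0x6f R2=0xf7 R3=0x98  N=1 Z=0
-- IRQ taken; context saved, return-PC = 9 --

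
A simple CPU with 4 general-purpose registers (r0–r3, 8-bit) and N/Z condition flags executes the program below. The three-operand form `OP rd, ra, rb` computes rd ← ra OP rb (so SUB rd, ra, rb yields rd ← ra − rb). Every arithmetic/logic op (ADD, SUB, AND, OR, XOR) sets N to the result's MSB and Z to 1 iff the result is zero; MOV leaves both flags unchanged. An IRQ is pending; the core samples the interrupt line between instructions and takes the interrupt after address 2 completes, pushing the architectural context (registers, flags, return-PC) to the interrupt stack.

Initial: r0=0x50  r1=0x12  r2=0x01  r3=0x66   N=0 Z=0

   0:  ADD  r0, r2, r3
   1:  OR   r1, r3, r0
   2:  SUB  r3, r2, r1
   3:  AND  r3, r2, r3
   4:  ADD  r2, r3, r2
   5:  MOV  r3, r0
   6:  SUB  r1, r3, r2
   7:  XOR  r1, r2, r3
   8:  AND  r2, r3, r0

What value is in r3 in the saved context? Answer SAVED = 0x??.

SAVED = 0x9a

after  0: r0=0x67 r1=0x12 r2=0x01 r3=0x66  N=0 Z=0
after  1: r0=0x67 r1=0x67 r2=0x01 r3=0x66  N=0 Z=0
after  2: r0=0x67 r1=0x67 r2=0x01 r3=0x9a  N=1 Z=0
-- IRQ taken; context saved, return-PC = 3 --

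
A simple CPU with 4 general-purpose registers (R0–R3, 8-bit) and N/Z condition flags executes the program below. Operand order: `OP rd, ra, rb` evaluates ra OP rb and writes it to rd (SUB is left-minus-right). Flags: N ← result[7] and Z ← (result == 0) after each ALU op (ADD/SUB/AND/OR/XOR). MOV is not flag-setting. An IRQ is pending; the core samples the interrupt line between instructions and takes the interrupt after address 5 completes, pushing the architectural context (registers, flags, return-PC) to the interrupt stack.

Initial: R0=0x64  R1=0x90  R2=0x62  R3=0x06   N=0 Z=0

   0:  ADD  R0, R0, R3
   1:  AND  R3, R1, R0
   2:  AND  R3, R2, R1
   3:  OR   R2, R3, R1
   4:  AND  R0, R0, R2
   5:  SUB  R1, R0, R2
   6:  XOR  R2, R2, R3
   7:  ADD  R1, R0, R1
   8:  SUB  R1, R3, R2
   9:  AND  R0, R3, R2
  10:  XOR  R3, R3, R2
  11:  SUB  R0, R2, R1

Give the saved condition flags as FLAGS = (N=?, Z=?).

FLAGS = (N=0, Z=0)

after  0: R0=0x6a R1=0x90 R2=0x62 R3=0x06  N=0 Z=0
after  1: R0=0x6a R1=0x90 R2=0x62 R3=0x00  N=0 Z=1
after  2: R0=0x6a R1=0x90 R2=0x62 R3=0x00  N=0 Z=1
after  3: R0=0x6a R1=0x90 R2=0x90 R3=0x00  N=1 Z=0
after  4: R0=0x00 R1=0x90 R2=0x90 R3=0x00  N=0 Z=1
after  5: R0=0x00 R1=0x70 R2=0x90 R3=0x00  N=0 Z=0
-- IRQ taken; context saved, return-PC = 6 --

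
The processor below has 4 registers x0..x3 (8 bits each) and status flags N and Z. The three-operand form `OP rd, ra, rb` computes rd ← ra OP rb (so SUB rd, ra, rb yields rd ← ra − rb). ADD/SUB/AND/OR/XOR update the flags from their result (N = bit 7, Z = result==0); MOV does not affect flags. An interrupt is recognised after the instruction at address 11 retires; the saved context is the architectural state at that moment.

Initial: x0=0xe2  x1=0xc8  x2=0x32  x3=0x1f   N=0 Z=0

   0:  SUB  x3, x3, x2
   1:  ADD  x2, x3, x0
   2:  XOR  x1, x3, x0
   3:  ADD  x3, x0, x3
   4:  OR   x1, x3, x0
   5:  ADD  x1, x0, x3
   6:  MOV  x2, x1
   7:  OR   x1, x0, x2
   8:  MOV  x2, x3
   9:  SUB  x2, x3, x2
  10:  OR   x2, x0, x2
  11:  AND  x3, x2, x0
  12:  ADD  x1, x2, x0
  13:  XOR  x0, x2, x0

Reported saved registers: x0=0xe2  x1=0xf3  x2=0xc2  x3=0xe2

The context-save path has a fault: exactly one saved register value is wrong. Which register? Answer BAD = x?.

after  0: x0=0xe2 x1=0xc8 x2=0x32 x3=0xed  N=1 Z=0
after  1: x0=0xe2 x1=0xc8 x2=0xcf x3=0xed  N=1 Z=0
after  2: x0=0xe2 x1=0x0f x2=0xcf x3=0xed  N=0 Z=0
after  3: x0=0xe2 x1=0x0f x2=0xcf x3=0xcf  N=1 Z=0
after  4: x0=0xe2 x1=0xef x2=0xcf x3=0xcf  N=1 Z=0
after  5: x0=0xe2 x1=0xb1 x2=0xcf x3=0xcf  N=1 Z=0
after  6: x0=0xe2 x1=0xb1 x2=0xb1 x3=0xcf  N=1 Z=0
after  7: x0=0xe2 x1=0xf3 x2=0xb1 x3=0xcf  N=1 Z=0
after  8: x0=0xe2 x1=0xf3 x2=0xcf x3=0xcf  N=1 Z=0
after  9: x0=0xe2 x1=0xf3 x2=0x00 x3=0xcf  N=0 Z=1
after 10: x0=0xe2 x1=0xf3 x2=0xe2 x3=0xcf  N=1 Z=0
after 11: x0=0xe2 x1=0xf3 x2=0xe2 x3=0xe2  N=1 Z=0
-- IRQ taken; context saved, return-PC = 12 --
mismatch: x2: reported 0xc2 vs actual 0xe2

BAD = x2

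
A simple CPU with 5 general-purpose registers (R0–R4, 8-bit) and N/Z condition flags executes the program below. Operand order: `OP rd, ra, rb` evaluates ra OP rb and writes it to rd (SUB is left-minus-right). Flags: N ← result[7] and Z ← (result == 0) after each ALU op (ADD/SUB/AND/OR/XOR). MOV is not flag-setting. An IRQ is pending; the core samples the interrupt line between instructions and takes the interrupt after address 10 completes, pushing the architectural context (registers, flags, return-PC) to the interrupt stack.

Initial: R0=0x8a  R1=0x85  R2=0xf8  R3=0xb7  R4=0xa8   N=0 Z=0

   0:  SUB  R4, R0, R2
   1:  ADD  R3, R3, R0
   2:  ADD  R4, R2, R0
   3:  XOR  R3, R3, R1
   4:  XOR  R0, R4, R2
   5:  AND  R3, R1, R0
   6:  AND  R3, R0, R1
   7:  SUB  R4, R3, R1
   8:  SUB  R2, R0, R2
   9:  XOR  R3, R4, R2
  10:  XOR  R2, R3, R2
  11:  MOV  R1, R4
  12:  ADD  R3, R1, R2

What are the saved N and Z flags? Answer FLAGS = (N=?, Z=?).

FLAGS = (N=0, Z=0)

after  0: R0=0x8a R1=0x85 R2=0xf8 R3=0xb7 R4=0x92  N=1 Z=0
after  1: R0=0x8a R1=0x85 R2=0xf8 R3=0x41 R4=0x92  N=0 Z=0
after  2: R0=0x8a R1=0x85 R2=0xf8 R3=0x41 R4=0x82  N=1 Z=0
after  3: R0=0x8a R1=0x85 R2=0xf8 R3=0xc4 R4=0x82  N=1 Z=0
after  4: R0=0x7a R1=0x85 R2=0xf8 R3=0xc4 R4=0x82  N=0 Z=0
after  5: R0=0x7a R1=0x85 R2=0xf8 R3=0x00 R4=0x82  N=0 Z=1
after  6: R0=0x7a R1=0x85 R2=0xf8 R3=0x00 R4=0x82  N=0 Z=1
after  7: R0=0x7a R1=0x85 R2=0xf8 R3=0x00 R4=0x7b  N=0 Z=0
after  8: R0=0x7a R1=0x85 R2=0x82 R3=0x00 R4=0x7b  N=1 Z=0
after  9: R0=0x7a R1=0x85 R2=0x82 R3=0xf9 R4=0x7b  N=1 Z=0
after 10: R0=0x7a R1=0x85 R2=0x7b R3=0xf9 R4=0x7b  N=0 Z=0
-- IRQ taken; context saved, return-PC = 11 --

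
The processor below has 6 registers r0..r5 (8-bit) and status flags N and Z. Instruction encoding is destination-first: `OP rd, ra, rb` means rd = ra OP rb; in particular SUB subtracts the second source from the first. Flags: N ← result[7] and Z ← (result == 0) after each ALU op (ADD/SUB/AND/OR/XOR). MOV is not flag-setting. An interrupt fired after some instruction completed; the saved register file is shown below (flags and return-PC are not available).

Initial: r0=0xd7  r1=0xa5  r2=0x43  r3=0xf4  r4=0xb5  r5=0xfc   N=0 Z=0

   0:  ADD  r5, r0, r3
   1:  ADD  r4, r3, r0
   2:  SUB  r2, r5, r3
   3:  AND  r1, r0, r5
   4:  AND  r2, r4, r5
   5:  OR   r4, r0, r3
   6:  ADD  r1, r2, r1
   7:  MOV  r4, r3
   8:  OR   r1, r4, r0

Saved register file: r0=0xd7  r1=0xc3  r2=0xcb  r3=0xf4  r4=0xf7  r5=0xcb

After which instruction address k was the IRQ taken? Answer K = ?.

after  0: r0=0xd7 r1=0xa5 r2=0x43 r3=0xf4 r4=0xb5 r5=0xcb  N=1 Z=0
after  1: r0=0xd7 r1=0xa5 r2=0x43 r3=0xf4 r4=0xcb r5=0xcb  N=1 Z=0
after  2: r0=0xd7 r1=0xa5 r2=0xd7 r3=0xf4 r4=0xcb r5=0xcb  N=1 Z=0
after  3: r0=0xd7 r1=0xc3 r2=0xd7 r3=0xf4 r4=0xcb r5=0xcb  N=1 Z=0
after  4: r0=0xd7 r1=0xc3 r2=0xcb r3=0xf4 r4=0xcb r5=0xcb  N=1 Z=0
after  5: r0=0xd7 r1=0xc3 r2=0xcb r3=0xf4 r4=0xf7 r5=0xcb  N=1 Z=0
-- IRQ taken; context saved, return-PC = 6 --

K = 5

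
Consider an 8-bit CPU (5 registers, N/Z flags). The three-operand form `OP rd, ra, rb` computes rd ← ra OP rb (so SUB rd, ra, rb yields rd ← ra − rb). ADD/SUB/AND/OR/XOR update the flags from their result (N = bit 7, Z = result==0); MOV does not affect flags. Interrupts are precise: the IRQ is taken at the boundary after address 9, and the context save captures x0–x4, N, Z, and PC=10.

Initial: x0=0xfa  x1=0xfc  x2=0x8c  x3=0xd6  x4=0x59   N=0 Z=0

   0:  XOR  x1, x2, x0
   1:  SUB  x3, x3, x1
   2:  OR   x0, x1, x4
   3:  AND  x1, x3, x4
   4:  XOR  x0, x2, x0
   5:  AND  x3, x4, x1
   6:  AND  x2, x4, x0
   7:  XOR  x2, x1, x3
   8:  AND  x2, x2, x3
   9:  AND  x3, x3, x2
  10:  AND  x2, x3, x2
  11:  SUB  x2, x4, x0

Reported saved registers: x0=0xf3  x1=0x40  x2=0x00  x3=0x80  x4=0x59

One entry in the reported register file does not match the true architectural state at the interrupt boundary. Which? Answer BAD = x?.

after  0: x0=0xfa x1=0x76 x2=0x8c x3=0xd6 x4=0x59  N=0 Z=0
after  1: x0=0xfa x1=0x76 x2=0x8c x3=0x60 x4=0x59  N=0 Z=0
after  2: x0=0x7f x1=0x76 x2=0x8c x3=0x60 x4=0x59  N=0 Z=0
after  3: x0=0x7f x1=0x40 x2=0x8c x3=0x60 x4=0x59  N=0 Z=0
after  4: x0=0xf3 x1=0x40 x2=0x8c x3=0x60 x4=0x59  N=1 Z=0
after  5: x0=0xf3 x1=0x40 x2=0x8c x3=0x40 x4=0x59  N=0 Z=0
after  6: x0=0xf3 x1=0x40 x2=0x51 x3=0x40 x4=0x59  N=0 Z=0
after  7: x0=0xf3 x1=0x40 x2=0x00 x3=0x40 x4=0x59  N=0 Z=1
after  8: x0=0xf3 x1=0x40 x2=0x00 x3=0x40 x4=0x59  N=0 Z=1
after  9: x0=0xf3 x1=0x40 x2=0x00 x3=0x00 x4=0x59  N=0 Z=1
-- IRQ taken; context saved, return-PC = 10 --
mismatch: x3: reported 0x80 vs actual 0x00

BAD = x3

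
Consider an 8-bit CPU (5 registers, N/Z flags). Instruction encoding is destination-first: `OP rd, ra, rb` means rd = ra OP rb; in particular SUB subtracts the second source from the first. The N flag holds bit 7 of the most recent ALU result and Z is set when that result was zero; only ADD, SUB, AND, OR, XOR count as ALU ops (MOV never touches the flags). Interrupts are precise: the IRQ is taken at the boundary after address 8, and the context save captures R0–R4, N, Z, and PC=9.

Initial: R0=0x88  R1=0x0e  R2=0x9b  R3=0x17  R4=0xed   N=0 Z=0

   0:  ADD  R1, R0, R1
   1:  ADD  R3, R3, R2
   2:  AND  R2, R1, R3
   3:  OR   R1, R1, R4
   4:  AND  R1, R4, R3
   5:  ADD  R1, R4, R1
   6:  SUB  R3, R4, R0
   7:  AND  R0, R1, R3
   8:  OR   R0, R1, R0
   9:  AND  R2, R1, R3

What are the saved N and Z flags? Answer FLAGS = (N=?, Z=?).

FLAGS = (N=1, Z=0)

after  0: R0=0x88 R1=0x96 R2=0x9b R3=0x17 R4=0xed  N=1 Z=0
after  1: R0=0x88 R1=0x96 R2=0x9b R3=0xb2 R4=0xed  N=1 Z=0
after  2: R0=0x88 R1=0x96 R2=0x92 R3=0xb2 R4=0xed  N=1 Z=0
after  3: R0=0x88 R1=0xff R2=0x92 R3=0xb2 R4=0xed  N=1 Z=0
after  4: R0=0x88 R1=0xa0 R2=0x92 R3=0xb2 R4=0xed  N=1 Z=0
after  5: R0=0x88 R1=0x8d R2=0x92 R3=0xb2 R4=0xed  N=1 Z=0
after  6: R0=0x88 R1=0x8d R2=0x92 R3=0x65 R4=0xed  N=0 Z=0
after  7: R0=0x05 R1=0x8d R2=0x92 R3=0x65 R4=0xed  N=0 Z=0
after  8: R0=0x8d R1=0x8d R2=0x92 R3=0x65 R4=0xed  N=1 Z=0
-- IRQ taken; context saved, return-PC = 9 --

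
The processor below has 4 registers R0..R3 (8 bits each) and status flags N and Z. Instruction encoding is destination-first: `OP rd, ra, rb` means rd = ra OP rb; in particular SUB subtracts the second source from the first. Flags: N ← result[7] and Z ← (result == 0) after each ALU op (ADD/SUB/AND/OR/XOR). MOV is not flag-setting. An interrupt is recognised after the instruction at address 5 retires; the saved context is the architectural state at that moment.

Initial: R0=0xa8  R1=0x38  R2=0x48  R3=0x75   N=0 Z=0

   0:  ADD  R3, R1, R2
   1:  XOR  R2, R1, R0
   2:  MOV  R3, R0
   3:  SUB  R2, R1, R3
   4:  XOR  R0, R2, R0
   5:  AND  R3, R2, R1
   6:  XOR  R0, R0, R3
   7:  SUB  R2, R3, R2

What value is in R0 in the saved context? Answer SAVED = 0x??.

after  0: R0=0xa8 R1=0x38 R2=0x48 R3=0x80  N=1 Z=0
after  1: R0=0xa8 R1=0x38 R2=0x90 R3=0x80  N=1 Z=0
after  2: R0=0xa8 R1=0x38 R2=0x90 R3=0xa8  N=1 Z=0
after  3: R0=0xa8 R1=0x38 R2=0x90 R3=0xa8  N=1 Z=0
after  4: R0=0x38 R1=0x38 R2=0x90 R3=0xa8  N=0 Z=0
after  5: R0=0x38 R1=0x38 R2=0x90 R3=0x10  N=0 Z=0
-- IRQ taken; context saved, return-PC = 6 --

SAVED = 0x38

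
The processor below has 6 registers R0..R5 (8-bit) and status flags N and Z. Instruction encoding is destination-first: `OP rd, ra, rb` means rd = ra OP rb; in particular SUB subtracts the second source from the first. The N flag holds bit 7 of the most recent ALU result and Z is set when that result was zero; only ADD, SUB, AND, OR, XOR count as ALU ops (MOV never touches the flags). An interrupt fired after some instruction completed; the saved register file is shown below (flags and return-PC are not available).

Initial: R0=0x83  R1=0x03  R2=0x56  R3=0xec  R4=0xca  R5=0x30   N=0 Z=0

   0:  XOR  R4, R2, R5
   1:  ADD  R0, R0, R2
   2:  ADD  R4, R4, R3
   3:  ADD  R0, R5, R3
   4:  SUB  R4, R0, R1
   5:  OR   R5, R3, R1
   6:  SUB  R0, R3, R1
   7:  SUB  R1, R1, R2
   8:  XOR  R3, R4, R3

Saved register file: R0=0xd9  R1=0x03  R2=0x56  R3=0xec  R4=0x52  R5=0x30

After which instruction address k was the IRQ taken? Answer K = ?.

K = 2

after  0: R0=0x83 R1=0x03 R2=0x56 R3=0xec R4=0x66 R5=0x30  N=0 Z=0
after  1: R0=0xd9 R1=0x03 R2=0x56 R3=0xec R4=0x66 R5=0x30  N=1 Z=0
after  2: R0=0xd9 R1=0x03 R2=0x56 R3=0xec R4=0x52 R5=0x30  N=0 Z=0
-- IRQ taken; context saved, return-PC = 3 --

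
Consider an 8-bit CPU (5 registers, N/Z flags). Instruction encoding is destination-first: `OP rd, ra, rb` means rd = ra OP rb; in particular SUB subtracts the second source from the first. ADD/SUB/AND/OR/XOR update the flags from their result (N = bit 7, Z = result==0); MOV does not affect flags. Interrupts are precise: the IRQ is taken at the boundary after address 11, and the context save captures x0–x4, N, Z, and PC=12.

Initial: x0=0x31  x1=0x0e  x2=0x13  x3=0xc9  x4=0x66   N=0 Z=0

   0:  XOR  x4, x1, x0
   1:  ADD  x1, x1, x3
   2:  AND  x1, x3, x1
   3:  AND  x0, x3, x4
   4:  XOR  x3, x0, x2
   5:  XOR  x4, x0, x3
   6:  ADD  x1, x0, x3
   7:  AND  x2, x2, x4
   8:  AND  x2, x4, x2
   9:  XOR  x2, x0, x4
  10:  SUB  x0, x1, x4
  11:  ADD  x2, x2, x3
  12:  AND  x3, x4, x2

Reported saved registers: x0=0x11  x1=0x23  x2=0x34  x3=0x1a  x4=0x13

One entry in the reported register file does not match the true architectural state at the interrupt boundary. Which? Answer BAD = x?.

after  0: x0=0x31 x1=0x0e x2=0x13 x3=0xc9 x4=0x3f  N=0 Z=0
after  1: x0=0x31 x1=0xd7 x2=0x13 x3=0xc9 x4=0x3f  N=1 Z=0
after  2: x0=0x31 x1=0xc1 x2=0x13 x3=0xc9 x4=0x3f  N=1 Z=0
after  3: x0=0x09 x1=0xc1 x2=0x13 x3=0xc9 x4=0x3f  N=0 Z=0
after  4: x0=0x09 x1=0xc1 x2=0x13 x3=0x1a x4=0x3f  N=0 Z=0
after  5: x0=0x09 x1=0xc1 x2=0x13 x3=0x1a x4=0x13  N=0 Z=0
after  6: x0=0x09 x1=0x23 x2=0x13 x3=0x1a x4=0x13  N=0 Z=0
after  7: x0=0x09 x1=0x23 x2=0x13 x3=0x1a x4=0x13  N=0 Z=0
after  8: x0=0x09 x1=0x23 x2=0x13 x3=0x1a x4=0x13  N=0 Z=0
after  9: x0=0x09 x1=0x23 x2=0x1a x3=0x1a x4=0x13  N=0 Z=0
after 10: x0=0x10 x1=0x23 x2=0x1a x3=0x1a x4=0x13  N=0 Z=0
after 11: x0=0x10 x1=0x23 x2=0x34 x3=0x1a x4=0x13  N=0 Z=0
-- IRQ taken; context saved, return-PC = 12 --
mismatch: x0: reported 0x11 vs actual 0x10

BAD = x0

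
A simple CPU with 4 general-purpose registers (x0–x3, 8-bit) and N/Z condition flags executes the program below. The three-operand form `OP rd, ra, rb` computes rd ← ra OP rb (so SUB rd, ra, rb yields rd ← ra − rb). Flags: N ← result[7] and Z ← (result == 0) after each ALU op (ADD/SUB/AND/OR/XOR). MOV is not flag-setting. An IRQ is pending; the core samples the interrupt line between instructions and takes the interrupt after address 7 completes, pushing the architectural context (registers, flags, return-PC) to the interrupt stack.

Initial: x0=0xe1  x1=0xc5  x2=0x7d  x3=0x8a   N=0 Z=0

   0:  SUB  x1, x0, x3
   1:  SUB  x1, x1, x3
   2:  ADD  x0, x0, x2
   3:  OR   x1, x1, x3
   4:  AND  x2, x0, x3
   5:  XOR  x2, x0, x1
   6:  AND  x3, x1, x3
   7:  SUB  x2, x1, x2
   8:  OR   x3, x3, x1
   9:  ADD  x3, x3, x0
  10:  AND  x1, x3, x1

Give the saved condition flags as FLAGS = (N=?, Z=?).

FLAGS = (N=0, Z=0)

after  0: x0=0xe1 x1=0x57 x2=0x7d x3=0x8a  N=0 Z=0
after  1: x0=0xe1 x1=0xcd x2=0x7d x3=0x8a  N=1 Z=0
after  2: x0=0x5e x1=0xcd x2=0x7d x3=0x8a  N=0 Z=0
after  3: x0=0x5e x1=0xcf x2=0x7d x3=0x8a  N=1 Z=0
after  4: x0=0x5e x1=0xcf x2=0x0a x3=0x8a  N=0 Z=0
after  5: x0=0x5e x1=0xcf x2=0x91 x3=0x8a  N=1 Z=0
after  6: x0=0x5e x1=0xcf x2=0x91 x3=0x8a  N=1 Z=0
after  7: x0=0x5e x1=0xcf x2=0x3e x3=0x8a  N=0 Z=0
-- IRQ taken; context saved, return-PC = 8 --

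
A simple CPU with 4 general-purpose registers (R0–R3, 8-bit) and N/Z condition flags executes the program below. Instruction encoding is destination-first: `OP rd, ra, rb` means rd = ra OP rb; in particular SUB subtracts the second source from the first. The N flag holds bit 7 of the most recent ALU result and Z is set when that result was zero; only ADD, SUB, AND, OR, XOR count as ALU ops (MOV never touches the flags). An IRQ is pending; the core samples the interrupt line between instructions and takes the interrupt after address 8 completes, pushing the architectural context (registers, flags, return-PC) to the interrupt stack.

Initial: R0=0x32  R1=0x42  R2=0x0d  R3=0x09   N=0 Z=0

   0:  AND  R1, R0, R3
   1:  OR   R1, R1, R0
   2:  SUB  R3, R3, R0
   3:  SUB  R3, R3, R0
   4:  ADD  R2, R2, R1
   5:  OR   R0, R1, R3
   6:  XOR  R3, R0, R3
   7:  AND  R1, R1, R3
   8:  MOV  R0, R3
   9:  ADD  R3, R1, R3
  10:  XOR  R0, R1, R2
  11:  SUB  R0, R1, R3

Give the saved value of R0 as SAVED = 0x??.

after  0: R0=0x32 R1=0x00 R2=0x0d R3=0x09  N=0 Z=1
after  1: R0=0x32 R1=0x32 R2=0x0d R3=0x09  N=0 Z=0
after  2: R0=0x32 R1=0x32 R2=0x0d R3=0xd7  N=1 Z=0
after  3: R0=0x32 R1=0x32 R2=0x0d R3=0xa5  N=1 Z=0
after  4: R0=0x32 R1=0x32 R2=0x3f R3=0xa5  N=0 Z=0
after  5: R0=0xb7 R1=0x32 R2=0x3f R3=0xa5  N=1 Z=0
after  6: R0=0xb7 R1=0x32 R2=0x3f R3=0x12  N=0 Z=0
after  7: R0=0xb7 R1=0x12 R2=0x3f R3=0x12  N=0 Z=0
after  8: R0=0x12 R1=0x12 R2=0x3f R3=0x12  N=0 Z=0
-- IRQ taken; context saved, return-PC = 9 --

SAVED = 0x12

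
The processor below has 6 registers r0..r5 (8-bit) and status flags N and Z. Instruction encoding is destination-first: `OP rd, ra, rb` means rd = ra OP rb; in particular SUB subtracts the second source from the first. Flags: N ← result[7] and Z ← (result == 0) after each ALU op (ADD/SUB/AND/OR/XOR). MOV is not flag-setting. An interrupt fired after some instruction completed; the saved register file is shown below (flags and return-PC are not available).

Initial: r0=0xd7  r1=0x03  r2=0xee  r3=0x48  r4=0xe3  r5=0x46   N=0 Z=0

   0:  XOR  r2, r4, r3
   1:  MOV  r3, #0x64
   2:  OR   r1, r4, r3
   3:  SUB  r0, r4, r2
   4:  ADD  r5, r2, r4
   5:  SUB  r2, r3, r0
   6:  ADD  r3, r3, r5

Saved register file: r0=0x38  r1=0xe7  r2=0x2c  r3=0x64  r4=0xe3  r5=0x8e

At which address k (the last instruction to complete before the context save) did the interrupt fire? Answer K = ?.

after  0: r0=0xd7 r1=0x03 r2=0xab r3=0x48 r4=0xe3 r5=0x46  N=1 Z=0
after  1: r0=0xd7 r1=0x03 r2=0xab r3=0x64 r4=0xe3 r5=0x46  N=1 Z=0
after  2: r0=0xd7 r1=0xe7 r2=0xab r3=0x64 r4=0xe3 r5=0x46  N=1 Z=0
after  3: r0=0x38 r1=0xe7 r2=0xab r3=0x64 r4=0xe3 r5=0x46  N=0 Z=0
after  4: r0=0x38 r1=0xe7 r2=0xab r3=0x64 r4=0xe3 r5=0x8e  N=1 Z=0
after  5: r0=0x38 r1=0xe7 r2=0x2c r3=0x64 r4=0xe3 r5=0x8e  N=0 Z=0
-- IRQ taken; context saved, return-PC = 6 --

K = 5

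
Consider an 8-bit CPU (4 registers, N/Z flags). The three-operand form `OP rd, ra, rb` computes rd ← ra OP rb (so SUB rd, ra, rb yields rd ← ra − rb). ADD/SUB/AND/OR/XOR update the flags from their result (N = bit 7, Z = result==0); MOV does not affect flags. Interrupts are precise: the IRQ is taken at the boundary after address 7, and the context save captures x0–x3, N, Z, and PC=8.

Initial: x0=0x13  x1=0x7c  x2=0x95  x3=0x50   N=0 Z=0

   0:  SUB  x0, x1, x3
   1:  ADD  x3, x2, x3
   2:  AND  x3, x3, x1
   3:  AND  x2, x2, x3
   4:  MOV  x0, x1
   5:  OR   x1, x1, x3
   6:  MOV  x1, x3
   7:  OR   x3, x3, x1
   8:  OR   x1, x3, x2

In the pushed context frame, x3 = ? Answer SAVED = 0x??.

after  0: x0=0x2c x1=0x7c x2=0x95 x3=0x50  N=0 Z=0
after  1: x0=0x2c x1=0x7c x2=0x95 x3=0xe5  N=1 Z=0
after  2: x0=0x2c x1=0x7c x2=0x95 x3=0x64  N=0 Z=0
after  3: x0=0x2c x1=0x7c x2=0x04 x3=0x64  N=0 Z=0
after  4: x0=0x7c x1=0x7c x2=0x04 x3=0x64  N=0 Z=0
after  5: x0=0x7c x1=0x7c x2=0x04 x3=0x64  N=0 Z=0
after  6: x0=0x7c x1=0x64 x2=0x04 x3=0x64  N=0 Z=0
after  7: x0=0x7c x1=0x64 x2=0x04 x3=0x64  N=0 Z=0
-- IRQ taken; context saved, return-PC = 8 --

SAVED = 0x64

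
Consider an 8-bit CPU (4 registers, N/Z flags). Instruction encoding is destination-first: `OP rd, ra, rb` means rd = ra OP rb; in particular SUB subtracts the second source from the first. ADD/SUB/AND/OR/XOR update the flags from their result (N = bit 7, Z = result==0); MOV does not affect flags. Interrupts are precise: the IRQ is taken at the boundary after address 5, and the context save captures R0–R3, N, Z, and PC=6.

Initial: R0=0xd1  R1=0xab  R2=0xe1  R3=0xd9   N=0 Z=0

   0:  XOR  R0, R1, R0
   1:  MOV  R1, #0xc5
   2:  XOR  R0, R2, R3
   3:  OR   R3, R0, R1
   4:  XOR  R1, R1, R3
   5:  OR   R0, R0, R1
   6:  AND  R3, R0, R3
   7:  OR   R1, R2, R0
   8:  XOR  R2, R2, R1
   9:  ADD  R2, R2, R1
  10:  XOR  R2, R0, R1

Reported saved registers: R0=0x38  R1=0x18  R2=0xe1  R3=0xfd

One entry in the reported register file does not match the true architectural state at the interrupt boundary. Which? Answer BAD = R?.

after  0: R0=0x7a R1=0xab R2=0xe1 R3=0xd9  N=0 Z=0
after  1: R0=0x7a R1=0xc5 R2=0xe1 R3=0xd9  N=0 Z=0
after  2: R0=0x38 R1=0xc5 R2=0xe1 R3=0xd9  N=0 Z=0
after  3: R0=0x38 R1=0xc5 R2=0xe1 R3=0xfd  N=1 Z=0
after  4: R0=0x38 R1=0x38 R2=0xe1 R3=0xfd  N=0 Z=0
after  5: R0=0x38 R1=0x38 R2=0xe1 R3=0xfd  N=0 Z=0
-- IRQ taken; context saved, return-PC = 6 --
mismatch: R1: reported 0x18 vs actual 0x38

BAD = R1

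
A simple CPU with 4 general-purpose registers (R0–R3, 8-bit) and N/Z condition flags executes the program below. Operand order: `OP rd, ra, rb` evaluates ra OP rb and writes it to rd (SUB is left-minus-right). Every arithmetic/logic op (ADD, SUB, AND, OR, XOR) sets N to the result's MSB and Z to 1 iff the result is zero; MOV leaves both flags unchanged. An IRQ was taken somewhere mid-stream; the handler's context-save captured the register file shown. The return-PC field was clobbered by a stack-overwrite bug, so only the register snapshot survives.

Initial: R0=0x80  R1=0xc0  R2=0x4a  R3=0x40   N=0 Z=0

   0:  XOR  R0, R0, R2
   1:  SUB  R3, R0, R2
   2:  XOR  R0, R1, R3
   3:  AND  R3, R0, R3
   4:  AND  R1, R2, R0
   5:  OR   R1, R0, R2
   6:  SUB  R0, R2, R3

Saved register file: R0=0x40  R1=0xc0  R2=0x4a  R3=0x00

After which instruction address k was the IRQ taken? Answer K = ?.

K = 3

after  0: R0=0xca R1=0xc0 R2=0x4a R3=0x40  N=1 Z=0
after  1: R0=0xca R1=0xc0 R2=0x4a R3=0x80  N=1 Z=0
after  2: R0=0x40 R1=0xc0 R2=0x4a R3=0x80  N=0 Z=0
after  3: R0=0x40 R1=0xc0 R2=0x4a R3=0x00  N=0 Z=1
-- IRQ taken; context saved, return-PC = 4 --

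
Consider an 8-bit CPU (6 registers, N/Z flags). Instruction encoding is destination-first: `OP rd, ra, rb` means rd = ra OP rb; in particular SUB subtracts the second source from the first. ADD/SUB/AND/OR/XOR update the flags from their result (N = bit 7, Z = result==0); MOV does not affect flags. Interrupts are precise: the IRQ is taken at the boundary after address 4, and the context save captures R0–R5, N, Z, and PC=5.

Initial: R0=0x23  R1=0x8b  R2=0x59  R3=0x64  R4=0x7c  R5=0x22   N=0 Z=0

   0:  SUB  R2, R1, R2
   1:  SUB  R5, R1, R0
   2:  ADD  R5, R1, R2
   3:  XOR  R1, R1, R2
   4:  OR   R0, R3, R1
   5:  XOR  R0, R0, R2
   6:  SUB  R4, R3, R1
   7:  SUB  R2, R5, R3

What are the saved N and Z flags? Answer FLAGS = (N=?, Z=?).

after  0: R0=0x23 R1=0x8b R2=0x32 R3=0x64 R4=0x7c R5=0x22  N=0 Z=0
after  1: R0=0x23 R1=0x8b R2=0x32 R3=0x64 R4=0x7c R5=0x68  N=0 Z=0
after  2: R0=0x23 R1=0x8b R2=0x32 R3=0x64 R4=0x7c R5=0xbd  N=1 Z=0
after  3: R0=0x23 R1=0xb9 R2=0x32 R3=0x64 R4=0x7c R5=0xbd  N=1 Z=0
after  4: R0=0xfd R1=0xb9 R2=0x32 R3=0x64 R4=0x7c R5=0xbd  N=1 Z=0
-- IRQ taken; context saved, return-PC = 5 --

FLAGS = (N=1, Z=0)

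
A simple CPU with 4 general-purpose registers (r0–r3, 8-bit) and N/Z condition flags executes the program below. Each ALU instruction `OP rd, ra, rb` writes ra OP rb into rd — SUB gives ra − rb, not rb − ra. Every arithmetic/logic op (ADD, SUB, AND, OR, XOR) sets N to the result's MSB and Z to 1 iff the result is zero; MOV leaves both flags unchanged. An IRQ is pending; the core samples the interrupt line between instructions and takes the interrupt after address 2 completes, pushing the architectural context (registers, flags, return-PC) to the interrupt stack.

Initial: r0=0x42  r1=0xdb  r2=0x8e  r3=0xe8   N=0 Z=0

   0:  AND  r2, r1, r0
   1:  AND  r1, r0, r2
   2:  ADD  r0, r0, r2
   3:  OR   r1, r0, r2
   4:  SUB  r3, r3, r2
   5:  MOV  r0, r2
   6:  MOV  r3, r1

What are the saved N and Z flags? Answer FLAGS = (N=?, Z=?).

after  0: r0=0x42 r1=0xdb r2=0x42 r3=0xe8  N=0 Z=0
after  1: r0=0x42 r1=0x42 r2=0x42 r3=0xe8  N=0 Z=0
after  2: r0=0x84 r1=0x42 r2=0x42 r3=0xe8  N=1 Z=0
-- IRQ taken; context saved, return-PC = 3 --

FLAGS = (N=1, Z=0)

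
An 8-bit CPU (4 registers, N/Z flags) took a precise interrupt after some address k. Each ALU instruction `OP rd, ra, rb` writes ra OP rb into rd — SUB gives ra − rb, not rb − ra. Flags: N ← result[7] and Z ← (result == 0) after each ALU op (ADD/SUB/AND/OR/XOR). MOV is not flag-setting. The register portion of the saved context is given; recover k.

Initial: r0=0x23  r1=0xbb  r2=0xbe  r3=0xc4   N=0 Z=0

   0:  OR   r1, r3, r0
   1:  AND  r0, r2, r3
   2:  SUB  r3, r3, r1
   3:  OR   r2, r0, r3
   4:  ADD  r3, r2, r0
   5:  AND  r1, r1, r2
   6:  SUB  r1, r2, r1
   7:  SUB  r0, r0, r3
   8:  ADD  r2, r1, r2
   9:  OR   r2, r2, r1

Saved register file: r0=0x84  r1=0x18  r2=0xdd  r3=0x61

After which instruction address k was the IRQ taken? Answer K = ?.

after  0: r0=0x23 r1=0xe7 r2=0xbe r3=0xc4  N=1 Z=0
after  1: r0=0x84 r1=0xe7 r2=0xbe r3=0xc4  N=1 Z=0
after  2: r0=0x84 r1=0xe7 r2=0xbe r3=0xdd  N=1 Z=0
after  3: r0=0x84 r1=0xe7 r2=0xdd r3=0xdd  N=1 Z=0
after  4: r0=0x84 r1=0xe7 r2=0xdd r3=0x61  N=0 Z=0
after  5: r0=0x84 r1=0xc5 r2=0xdd r3=0x61  N=1 Z=0
after  6: r0=0x84 r1=0x18 r2=0xdd r3=0x61  N=0 Z=0
-- IRQ taken; context saved, return-PC = 7 --

K = 6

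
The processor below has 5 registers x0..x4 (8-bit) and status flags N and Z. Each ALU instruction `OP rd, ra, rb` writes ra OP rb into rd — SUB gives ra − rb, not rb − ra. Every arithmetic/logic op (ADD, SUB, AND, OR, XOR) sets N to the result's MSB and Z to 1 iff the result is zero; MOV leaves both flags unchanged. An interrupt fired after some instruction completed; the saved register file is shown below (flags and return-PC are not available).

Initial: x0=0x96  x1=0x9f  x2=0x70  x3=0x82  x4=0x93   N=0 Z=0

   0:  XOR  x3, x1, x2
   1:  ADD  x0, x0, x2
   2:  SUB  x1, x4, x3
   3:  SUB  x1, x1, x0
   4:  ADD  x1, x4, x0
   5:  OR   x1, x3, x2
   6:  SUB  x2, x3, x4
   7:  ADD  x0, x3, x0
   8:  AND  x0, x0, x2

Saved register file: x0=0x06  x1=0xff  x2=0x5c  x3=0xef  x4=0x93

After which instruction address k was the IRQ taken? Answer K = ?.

K = 6

after  0: x0=0x96 x1=0x9f x2=0x70 x3=0xef x4=0x93  N=1 Z=0
after  1: x0=0x06 x1=0x9f x2=0x70 x3=0xef x4=0x93  N=0 Z=0
after  2: x0=0x06 x1=0xa4 x2=0x70 x3=0xef x4=0x93  N=1 Z=0
after  3: x0=0x06 x1=0x9e x2=0x70 x3=0xef x4=0x93  N=1 Z=0
after  4: x0=0x06 x1=0x99 x2=0x70 x3=0xef x4=0x93  N=1 Z=0
after  5: x0=0x06 x1=0xff x2=0x70 x3=0xef x4=0x93  N=1 Z=0
after  6: x0=0x06 x1=0xff x2=0x5c x3=0xef x4=0x93  N=0 Z=0
-- IRQ taken; context saved, return-PC = 7 --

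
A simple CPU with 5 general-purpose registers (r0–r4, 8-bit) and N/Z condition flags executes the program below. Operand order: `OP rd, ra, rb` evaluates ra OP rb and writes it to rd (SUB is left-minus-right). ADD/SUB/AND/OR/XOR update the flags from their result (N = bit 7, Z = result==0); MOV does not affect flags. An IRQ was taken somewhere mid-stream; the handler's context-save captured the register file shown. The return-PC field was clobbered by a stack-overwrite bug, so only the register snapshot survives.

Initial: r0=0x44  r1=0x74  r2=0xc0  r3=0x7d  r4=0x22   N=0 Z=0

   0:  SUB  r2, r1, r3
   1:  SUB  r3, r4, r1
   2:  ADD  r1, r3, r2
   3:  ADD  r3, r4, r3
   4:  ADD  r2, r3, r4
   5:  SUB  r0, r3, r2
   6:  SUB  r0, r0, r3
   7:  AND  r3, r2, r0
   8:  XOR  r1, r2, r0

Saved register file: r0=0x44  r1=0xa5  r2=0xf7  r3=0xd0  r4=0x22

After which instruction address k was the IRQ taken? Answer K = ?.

K = 3

after  0: r0=0x44 r1=0x74 r2=0xf7 r3=0x7d r4=0x22  N=1 Z=0
after  1: r0=0x44 r1=0x74 r2=0xf7 r3=0xae r4=0x22  N=1 Z=0
after  2: r0=0x44 r1=0xa5 r2=0xf7 r3=0xae r4=0x22  N=1 Z=0
after  3: r0=0x44 r1=0xa5 r2=0xf7 r3=0xd0 r4=0x22  N=1 Z=0
-- IRQ taken; context saved, return-PC = 4 --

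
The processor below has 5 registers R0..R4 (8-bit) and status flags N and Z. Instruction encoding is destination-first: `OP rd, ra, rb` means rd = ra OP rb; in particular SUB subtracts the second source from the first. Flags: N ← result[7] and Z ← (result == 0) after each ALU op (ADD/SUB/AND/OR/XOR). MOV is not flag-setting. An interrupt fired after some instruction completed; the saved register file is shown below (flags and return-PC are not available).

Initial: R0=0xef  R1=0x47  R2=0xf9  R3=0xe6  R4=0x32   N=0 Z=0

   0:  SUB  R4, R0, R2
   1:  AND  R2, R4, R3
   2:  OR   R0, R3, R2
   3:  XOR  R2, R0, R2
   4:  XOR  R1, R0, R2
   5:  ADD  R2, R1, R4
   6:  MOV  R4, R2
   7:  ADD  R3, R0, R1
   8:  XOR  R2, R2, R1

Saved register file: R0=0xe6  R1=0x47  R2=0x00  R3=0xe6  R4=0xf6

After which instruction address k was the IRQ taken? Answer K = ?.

after  0: R0=0xef R1=0x47 R2=0xf9 R3=0xe6 R4=0xf6  N=1 Z=0
after  1: R0=0xef R1=0x47 R2=0xe6 R3=0xe6 R4=0xf6  N=1 Z=0
after  2: R0=0xe6 R1=0x47 R2=0xe6 R3=0xe6 R4=0xf6  N=1 Z=0
after  3: R0=0xe6 R1=0x47 R2=0x00 R3=0xe6 R4=0xf6  N=0 Z=1
-- IRQ taken; context saved, return-PC = 4 --

K = 3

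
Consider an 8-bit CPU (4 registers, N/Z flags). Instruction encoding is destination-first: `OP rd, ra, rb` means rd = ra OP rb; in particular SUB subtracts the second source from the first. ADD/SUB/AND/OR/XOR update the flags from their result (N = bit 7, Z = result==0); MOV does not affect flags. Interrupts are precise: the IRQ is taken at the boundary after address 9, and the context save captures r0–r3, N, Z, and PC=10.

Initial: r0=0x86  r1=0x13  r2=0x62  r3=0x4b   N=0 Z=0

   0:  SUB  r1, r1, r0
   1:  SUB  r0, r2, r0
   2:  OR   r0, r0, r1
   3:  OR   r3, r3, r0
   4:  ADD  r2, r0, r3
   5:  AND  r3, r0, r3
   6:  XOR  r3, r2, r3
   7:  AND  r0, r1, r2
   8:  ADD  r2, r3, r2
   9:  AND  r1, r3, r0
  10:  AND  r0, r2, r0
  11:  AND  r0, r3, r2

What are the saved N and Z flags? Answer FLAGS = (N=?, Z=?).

after  0: r0=0x86 r1=0x8d r2=0x62 r3=0x4b  N=1 Z=0
after  1: r0=0xdc r1=0x8d r2=0x62 r3=0x4b  N=1 Z=0
after  2: r0=0xdd r1=0x8d r2=0x62 r3=0x4b  N=1 Z=0
after  3: r0=0xdd r1=0x8d r2=0x62 r3=0xdf  N=1 Z=0
after  4: r0=0xdd r1=0x8d r2=0xbc r3=0xdf  N=1 Z=0
after  5: r0=0xdd r1=0x8d r2=0xbc r3=0xdd  N=1 Z=0
after  6: r0=0xdd r1=0x8d r2=0xbc r3=0x61  N=0 Z=0
after  7: r0=0x8c r1=0x8d r2=0xbc r3=0x61  N=1 Z=0
after  8: r0=0x8c r1=0x8d r2=0x1d r3=0x61  N=0 Z=0
after  9: r0=0x8c r1=0x00 r2=0x1d r3=0x61  N=0 Z=1
-- IRQ taken; context saved, return-PC = 10 --

FLAGS = (N=0, Z=1)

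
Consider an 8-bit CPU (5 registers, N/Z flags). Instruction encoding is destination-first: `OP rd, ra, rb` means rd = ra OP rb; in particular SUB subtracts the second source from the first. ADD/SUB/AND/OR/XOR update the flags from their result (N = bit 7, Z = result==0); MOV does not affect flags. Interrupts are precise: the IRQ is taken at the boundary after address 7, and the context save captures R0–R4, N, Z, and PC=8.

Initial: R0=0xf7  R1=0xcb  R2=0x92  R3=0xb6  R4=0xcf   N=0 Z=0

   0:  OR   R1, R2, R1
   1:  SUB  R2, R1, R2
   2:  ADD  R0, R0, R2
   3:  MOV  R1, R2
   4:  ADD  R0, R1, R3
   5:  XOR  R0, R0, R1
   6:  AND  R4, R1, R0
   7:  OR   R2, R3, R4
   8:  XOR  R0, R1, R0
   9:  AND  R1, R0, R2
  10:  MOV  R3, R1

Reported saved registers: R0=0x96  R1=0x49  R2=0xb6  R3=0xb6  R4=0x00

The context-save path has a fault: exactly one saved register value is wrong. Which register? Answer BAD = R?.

BAD = R0

after  0: R0=0xf7 R1=0xdb R2=0x92 R3=0xb6 R4=0xcf  N=1 Z=0
after  1: R0=0xf7 R1=0xdb R2=0x49 R3=0xb6 R4=0xcf  N=0 Z=0
after  2: R0=0x40 R1=0xdb R2=0x49 R3=0xb6 R4=0xcf  N=0 Z=0
after  3: R0=0x40 R1=0x49 R2=0x49 R3=0xb6 R4=0xcf  N=0 Z=0
after  4: R0=0xff R1=0x49 R2=0x49 R3=0xb6 R4=0xcf  N=1 Z=0
after  5: R0=0xb6 R1=0x49 R2=0x49 R3=0xb6 R4=0xcf  N=1 Z=0
after  6: R0=0xb6 R1=0x49 R2=0x49 R3=0xb6 R4=0x00  N=0 Z=1
after  7: R0=0xb6 R1=0x49 R2=0xb6 R3=0xb6 R4=0x00  N=1 Z=0
-- IRQ taken; context saved, return-PC = 8 --
mismatch: R0: reported 0x96 vs actual 0xb6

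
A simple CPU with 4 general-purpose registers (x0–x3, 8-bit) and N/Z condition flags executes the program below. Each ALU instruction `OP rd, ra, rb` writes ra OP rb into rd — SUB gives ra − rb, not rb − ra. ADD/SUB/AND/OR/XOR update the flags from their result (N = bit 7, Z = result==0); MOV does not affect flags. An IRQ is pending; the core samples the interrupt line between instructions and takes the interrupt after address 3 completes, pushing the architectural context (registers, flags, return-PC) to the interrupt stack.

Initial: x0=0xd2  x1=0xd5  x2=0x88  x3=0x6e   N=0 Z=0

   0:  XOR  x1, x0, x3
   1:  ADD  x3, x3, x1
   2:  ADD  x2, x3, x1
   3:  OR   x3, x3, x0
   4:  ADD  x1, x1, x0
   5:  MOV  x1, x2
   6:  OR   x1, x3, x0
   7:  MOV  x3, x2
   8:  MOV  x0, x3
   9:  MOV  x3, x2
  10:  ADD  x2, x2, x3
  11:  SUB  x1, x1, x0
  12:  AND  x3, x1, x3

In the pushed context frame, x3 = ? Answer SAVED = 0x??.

after  0: x0=0xd2 x1=0xbc x2=0x88 x3=0x6e  N=1 Z=0
after  1: x0=0xd2 x1=0xbc x2=0x88 x3=0x2a  N=0 Z=0
after  2: x0=0xd2 x1=0xbc x2=0xe6 x3=0x2a  N=1 Z=0
after  3: x0=0xd2 x1=0xbc x2=0xe6 x3=0xfa  N=1 Z=0
-- IRQ taken; context saved, return-PC = 4 --

SAVED = 0xfa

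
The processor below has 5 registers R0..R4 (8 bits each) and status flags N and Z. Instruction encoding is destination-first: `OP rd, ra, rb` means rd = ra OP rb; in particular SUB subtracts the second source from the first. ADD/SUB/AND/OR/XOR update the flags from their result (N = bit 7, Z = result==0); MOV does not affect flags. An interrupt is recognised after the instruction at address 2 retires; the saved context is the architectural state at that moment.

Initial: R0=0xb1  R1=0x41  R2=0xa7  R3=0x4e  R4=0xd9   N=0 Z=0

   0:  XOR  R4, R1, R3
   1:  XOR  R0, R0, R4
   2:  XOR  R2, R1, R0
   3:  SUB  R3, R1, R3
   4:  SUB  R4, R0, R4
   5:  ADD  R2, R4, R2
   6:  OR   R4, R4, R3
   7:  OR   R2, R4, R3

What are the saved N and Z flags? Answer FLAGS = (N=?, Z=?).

FLAGS = (N=1, Z=0)

after  0: R0=0xb1 R1=0x41 R2=0xa7 R3=0x4e R4=0x0f  N=0 Z=0
after  1: R0=0xbe R1=0x41 R2=0xa7 R3=0x4e R4=0x0f  N=1 Z=0
after  2: R0=0xbe R1=0x41 R2=0xff R3=0x4e R4=0x0f  N=1 Z=0
-- IRQ taken; context saved, return-PC = 3 --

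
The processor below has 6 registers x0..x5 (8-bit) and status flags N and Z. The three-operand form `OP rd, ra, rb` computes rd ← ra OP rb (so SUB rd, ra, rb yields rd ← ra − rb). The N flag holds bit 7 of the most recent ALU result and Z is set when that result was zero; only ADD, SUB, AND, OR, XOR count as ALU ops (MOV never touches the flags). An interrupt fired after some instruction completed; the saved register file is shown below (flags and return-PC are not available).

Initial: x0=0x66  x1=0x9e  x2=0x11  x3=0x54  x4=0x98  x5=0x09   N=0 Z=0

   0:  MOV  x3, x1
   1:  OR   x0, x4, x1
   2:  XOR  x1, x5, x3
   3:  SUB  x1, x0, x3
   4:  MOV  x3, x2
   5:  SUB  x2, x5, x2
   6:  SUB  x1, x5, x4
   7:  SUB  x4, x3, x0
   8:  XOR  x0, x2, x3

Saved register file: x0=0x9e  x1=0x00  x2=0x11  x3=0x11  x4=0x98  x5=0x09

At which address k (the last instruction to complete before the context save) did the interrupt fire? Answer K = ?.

K = 4

after  0: x0=0x66 x1=0x9e x2=0x11 x3=0x9e x4=0x98 x5=0x09  N=0 Z=0
after  1: x0=0x9e x1=0x9e x2=0x11 x3=0x9e x4=0x98 x5=0x09  N=1 Z=0
after  2: x0=0x9e x1=0x97 x2=0x11 x3=0x9e x4=0x98 x5=0x09  N=1 Z=0
after  3: x0=0x9e x1=0x00 x2=0x11 x3=0x9e x4=0x98 x5=0x09  N=0 Z=1
after  4: x0=0x9e x1=0x00 x2=0x11 x3=0x11 x4=0x98 x5=0x09  N=0 Z=1
-- IRQ taken; context saved, return-PC = 5 --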